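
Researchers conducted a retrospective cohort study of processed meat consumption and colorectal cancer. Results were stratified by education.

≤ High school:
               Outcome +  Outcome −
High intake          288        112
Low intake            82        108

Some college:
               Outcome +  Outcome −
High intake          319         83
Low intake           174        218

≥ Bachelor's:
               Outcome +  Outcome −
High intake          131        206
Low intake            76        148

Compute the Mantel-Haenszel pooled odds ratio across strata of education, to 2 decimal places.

OR_MH = Σ(aᵢdᵢ/nᵢ) / Σ(bᵢcᵢ/nᵢ), where nᵢ is the stratum total.
Stratum 1 (≤ High school): n = 590; a·d/n = 288·108/590 = 52.7186; b·c/n = 112·82/590 = 15.5661
Stratum 2 (Some college): n = 794; a·d/n = 319·218/794 = 87.5844; b·c/n = 83·174/794 = 18.1889
Stratum 3 (≥ Bachelor's): n = 561; a·d/n = 131·148/561 = 34.5597; b·c/n = 206·76/561 = 27.9073
OR_MH = (52.7186 + 87.5844 + 34.5597) / (15.5661 + 18.1889 + 27.9073) = 174.8627 / 61.6623 = 2.83581

2.84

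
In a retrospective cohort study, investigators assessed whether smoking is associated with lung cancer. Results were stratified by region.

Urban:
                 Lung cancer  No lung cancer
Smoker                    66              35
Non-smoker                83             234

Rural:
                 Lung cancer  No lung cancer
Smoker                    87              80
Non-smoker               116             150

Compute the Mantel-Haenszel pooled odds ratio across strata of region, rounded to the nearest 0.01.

2.36

OR_MH = Σ(aᵢdᵢ/nᵢ) / Σ(bᵢcᵢ/nᵢ), where nᵢ is the stratum total.
Stratum 1 (Urban): n = 418; a·d/n = 66·234/418 = 36.9474; b·c/n = 35·83/418 = 6.9498
Stratum 2 (Rural): n = 433; a·d/n = 87·150/433 = 30.1386; b·c/n = 80·116/433 = 21.4319
OR_MH = (36.9474 + 30.1386) / (6.9498 + 21.4319) = 67.0859 / 28.3816 = 2.36371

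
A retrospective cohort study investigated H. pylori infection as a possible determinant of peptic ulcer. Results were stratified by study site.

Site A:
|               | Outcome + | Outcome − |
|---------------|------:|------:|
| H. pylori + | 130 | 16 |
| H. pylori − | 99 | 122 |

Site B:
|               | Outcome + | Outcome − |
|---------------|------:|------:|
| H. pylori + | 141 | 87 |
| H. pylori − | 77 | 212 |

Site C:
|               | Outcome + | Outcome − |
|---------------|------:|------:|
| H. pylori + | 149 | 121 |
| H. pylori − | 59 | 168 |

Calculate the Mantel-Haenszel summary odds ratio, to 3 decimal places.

4.785

OR_MH = Σ(aᵢdᵢ/nᵢ) / Σ(bᵢcᵢ/nᵢ), where nᵢ is the stratum total.
Stratum 1 (Site A): n = 367; a·d/n = 130·122/367 = 43.2153; b·c/n = 16·99/367 = 4.3161
Stratum 2 (Site B): n = 517; a·d/n = 141·212/517 = 57.8182; b·c/n = 87·77/517 = 12.9574
Stratum 3 (Site C): n = 497; a·d/n = 149·168/497 = 50.3662; b·c/n = 121·59/497 = 14.3642
OR_MH = (43.2153 + 57.8182 + 50.3662) / (4.3161 + 12.9574 + 14.3642) = 151.3996 / 31.6377 = 4.78542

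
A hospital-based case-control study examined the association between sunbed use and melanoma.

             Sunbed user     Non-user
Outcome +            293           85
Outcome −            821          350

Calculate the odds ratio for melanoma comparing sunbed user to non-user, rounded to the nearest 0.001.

1.470

Reading the table with exposure as columns: a = 293 (Sunbed user, case), b = 821 (Sunbed user, non-case), c = 85 (Non-user, case), d = 350.
OR = (a·d)/(b·c) = (293 × 350) / (821 × 85) = 102550 / 69785 = 1.46951
The odds of melanoma are about 1.47 times as high in the sunbed user group.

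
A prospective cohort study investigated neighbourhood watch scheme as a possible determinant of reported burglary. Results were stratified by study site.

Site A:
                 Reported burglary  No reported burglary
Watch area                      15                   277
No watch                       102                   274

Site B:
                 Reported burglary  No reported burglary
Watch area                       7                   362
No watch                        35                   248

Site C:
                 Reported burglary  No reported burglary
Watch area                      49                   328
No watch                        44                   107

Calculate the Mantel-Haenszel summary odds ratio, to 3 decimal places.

0.210

OR_MH = Σ(aᵢdᵢ/nᵢ) / Σ(bᵢcᵢ/nᵢ), where nᵢ is the stratum total.
Stratum 1 (Site A): n = 668; a·d/n = 15·274/668 = 6.1527; b·c/n = 277·102/668 = 42.2964
Stratum 2 (Site B): n = 652; a·d/n = 7·248/652 = 2.6626; b·c/n = 362·35/652 = 19.4325
Stratum 3 (Site C): n = 528; a·d/n = 49·107/528 = 9.9299; b·c/n = 328·44/528 = 27.3333
OR_MH = (6.1527 + 2.6626 + 9.9299) / (42.2964 + 19.4325 + 27.3333) = 18.7452 / 89.0623 = 0.21047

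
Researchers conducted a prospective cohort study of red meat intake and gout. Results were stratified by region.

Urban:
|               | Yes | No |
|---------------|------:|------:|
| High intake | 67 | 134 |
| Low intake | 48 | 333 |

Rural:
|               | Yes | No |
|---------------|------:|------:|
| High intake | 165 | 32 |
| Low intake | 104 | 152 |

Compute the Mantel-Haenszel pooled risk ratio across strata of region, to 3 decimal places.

2.218

RR_MH = Σ(aᵢ·n₀ᵢ/nᵢ) / Σ(cᵢ·n₁ᵢ/nᵢ), with n₁ᵢ = aᵢ+bᵢ (exposed), n₀ᵢ = cᵢ+dᵢ (unexposed), nᵢ = n₁ᵢ+n₀ᵢ.
Stratum 1 (Urban): n₁ = 201, n₀ = 381, n = 582; a·n₀/n = 67·381/582 = 43.8608; c·n₁/n = 48·201/582 = 16.5773
Stratum 2 (Rural): n₁ = 197, n₀ = 256, n = 453; a·n₀/n = 165·256/453 = 93.2450; c·n₁/n = 104·197/453 = 45.2274
RR_MH = (43.8608 + 93.2450) / (16.5773 + 45.2274) = 137.1059 / 61.8047 = 2.21837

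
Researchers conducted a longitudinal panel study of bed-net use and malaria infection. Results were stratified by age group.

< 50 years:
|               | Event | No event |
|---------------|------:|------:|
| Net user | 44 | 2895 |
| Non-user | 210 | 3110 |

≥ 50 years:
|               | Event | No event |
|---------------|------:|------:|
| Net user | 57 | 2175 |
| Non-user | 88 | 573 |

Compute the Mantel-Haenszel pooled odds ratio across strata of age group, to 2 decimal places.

OR_MH = Σ(aᵢdᵢ/nᵢ) / Σ(bᵢcᵢ/nᵢ), where nᵢ is the stratum total.
Stratum 1 (< 50 years): n = 6259; a·d/n = 44·3110/6259 = 21.8629; b·c/n = 2895·210/6259 = 97.1321
Stratum 2 (≥ 50 years): n = 2893; a·d/n = 57·573/2893 = 11.2897; b·c/n = 2175·88/2893 = 66.1597
OR_MH = (21.8629 + 11.2897) / (97.1321 + 66.1597) = 33.1526 / 163.2918 = 0.20303

0.20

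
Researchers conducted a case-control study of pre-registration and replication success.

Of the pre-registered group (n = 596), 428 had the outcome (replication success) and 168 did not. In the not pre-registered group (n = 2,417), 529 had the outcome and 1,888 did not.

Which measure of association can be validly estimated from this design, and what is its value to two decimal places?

From the description: a = 428, b = 168, c = 529, d = 1888.
This is a case-control study: participants were sampled on outcome status, so risks in the source population cannot be estimated directly — relative risk is not valid here. The odds ratio is the appropriate measure.
OR = (a·d)/(b·c) = (428 × 1888) / (168 × 529) = 808064 / 88872 = 9.09245

9.09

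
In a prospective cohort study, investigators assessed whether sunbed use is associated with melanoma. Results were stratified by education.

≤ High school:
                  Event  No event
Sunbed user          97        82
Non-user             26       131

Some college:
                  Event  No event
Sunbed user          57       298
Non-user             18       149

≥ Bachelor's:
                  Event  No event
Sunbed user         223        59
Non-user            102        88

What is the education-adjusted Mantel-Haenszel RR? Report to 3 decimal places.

1.762

RR_MH = Σ(aᵢ·n₀ᵢ/nᵢ) / Σ(cᵢ·n₁ᵢ/nᵢ), with n₁ᵢ = aᵢ+bᵢ (exposed), n₀ᵢ = cᵢ+dᵢ (unexposed), nᵢ = n₁ᵢ+n₀ᵢ.
Stratum 1 (≤ High school): n₁ = 179, n₀ = 157, n = 336; a·n₀/n = 97·157/336 = 45.3244; c·n₁/n = 26·179/336 = 13.8512
Stratum 2 (Some college): n₁ = 355, n₀ = 167, n = 522; a·n₀/n = 57·167/522 = 18.2356; c·n₁/n = 18·355/522 = 12.2414
Stratum 3 (≥ Bachelor's): n₁ = 282, n₀ = 190, n = 472; a·n₀/n = 223·190/472 = 89.7669; c·n₁/n = 102·282/472 = 60.9407
RR_MH = (45.3244 + 18.2356 + 89.7669) / (13.8512 + 12.2414 + 60.9407) = 153.3270 / 87.0332 = 1.76171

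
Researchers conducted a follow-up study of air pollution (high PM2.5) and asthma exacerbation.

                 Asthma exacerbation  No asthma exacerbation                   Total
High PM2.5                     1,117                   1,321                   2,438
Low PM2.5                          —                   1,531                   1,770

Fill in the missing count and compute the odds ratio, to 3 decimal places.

The missing cell is in the unexposed row: 1770 − 1531 = 239.
So a = 1117, b = 1321, c = 239, d = 1531.
OR = (a·d)/(b·c) = (1117 × 1531) / (1321 × 239) = 1710127 / 315719 = 5.41661

5.417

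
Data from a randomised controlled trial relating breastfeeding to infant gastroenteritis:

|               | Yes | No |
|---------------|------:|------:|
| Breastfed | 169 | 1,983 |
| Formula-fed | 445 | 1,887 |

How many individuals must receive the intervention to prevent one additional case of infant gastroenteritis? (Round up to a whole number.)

9

Risk in treated group = 169/2152 = 0.07853; risk in control = 445/2332 = 0.19082.
Absolute risk reduction = 0.19082 − 0.07853 = 0.11229
NNT = 1 / ARR = 1 / 0.11229 = 8.905 → round up → 9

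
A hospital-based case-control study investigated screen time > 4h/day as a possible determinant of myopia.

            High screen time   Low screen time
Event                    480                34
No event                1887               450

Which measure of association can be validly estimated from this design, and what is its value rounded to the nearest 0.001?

3.367

Reading the table with exposure as columns: a = 480 (High screen time, case), b = 1887 (High screen time, non-case), c = 34 (Low screen time, case), d = 450.
This is a hospital-based case-control study: participants were sampled on outcome status, so risks in the source population cannot be estimated directly — relative risk is not valid here. The odds ratio is the appropriate measure.
OR = (a·d)/(b·c) = (480 × 450) / (1887 × 34) = 216000 / 64158 = 3.36669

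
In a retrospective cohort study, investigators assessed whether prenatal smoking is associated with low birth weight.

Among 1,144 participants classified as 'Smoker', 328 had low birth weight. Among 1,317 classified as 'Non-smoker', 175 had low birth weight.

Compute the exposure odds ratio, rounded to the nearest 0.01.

2.62

From the description: a = 328, b = 816, c = 175, d = 1142.
OR = (a·d)/(b·c) = (328 × 1142) / (816 × 175) = 374576 / 142800 = 2.62308
The odds of low birth weight are about 2.62 times as high in the smoker group.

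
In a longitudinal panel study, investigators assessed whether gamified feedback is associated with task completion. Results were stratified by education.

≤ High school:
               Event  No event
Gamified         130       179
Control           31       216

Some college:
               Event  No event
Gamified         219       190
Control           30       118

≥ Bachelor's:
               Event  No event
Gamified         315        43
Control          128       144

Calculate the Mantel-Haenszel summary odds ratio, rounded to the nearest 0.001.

OR_MH = Σ(aᵢdᵢ/nᵢ) / Σ(bᵢcᵢ/nᵢ), where nᵢ is the stratum total.
Stratum 1 (≤ High school): n = 556; a·d/n = 130·216/556 = 50.5036; b·c/n = 179·31/556 = 9.9802
Stratum 2 (Some college): n = 557; a·d/n = 219·118/557 = 46.3950; b·c/n = 190·30/557 = 10.2334
Stratum 3 (≥ Bachelor's): n = 630; a·d/n = 315·144/630 = 72.0000; b·c/n = 43·128/630 = 8.7365
OR_MH = (50.5036 + 46.3950 + 72.0000) / (9.9802 + 10.2334 + 8.7365) = 168.8986 / 28.9501 = 5.83412

5.834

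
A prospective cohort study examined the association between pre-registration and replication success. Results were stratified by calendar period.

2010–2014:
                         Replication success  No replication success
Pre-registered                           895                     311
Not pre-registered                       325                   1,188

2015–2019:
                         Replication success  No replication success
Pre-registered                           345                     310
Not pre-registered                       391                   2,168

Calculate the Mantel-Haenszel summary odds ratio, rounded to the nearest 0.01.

OR_MH = Σ(aᵢdᵢ/nᵢ) / Σ(bᵢcᵢ/nᵢ), where nᵢ is the stratum total.
Stratum 1 (2010–2014): n = 2719; a·d/n = 895·1188/2719 = 391.0482; b·c/n = 311·325/2719 = 37.1736
Stratum 2 (2015–2019): n = 3214; a·d/n = 345·2168/3214 = 232.7194; b·c/n = 310·391/3214 = 37.7131
OR_MH = (391.0482 + 232.7194) / (37.1736 + 37.7131) = 623.7675 / 74.8867 = 8.32948

8.33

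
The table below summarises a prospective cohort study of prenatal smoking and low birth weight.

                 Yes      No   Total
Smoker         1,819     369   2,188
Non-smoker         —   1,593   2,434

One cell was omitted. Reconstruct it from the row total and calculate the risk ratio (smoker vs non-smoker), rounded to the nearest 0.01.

The missing cell is in the unexposed row: 2434 − 1593 = 841.
So a = 1819, b = 369, c = 841, d = 1593.
RR = [a/(a+b)] / [c/(c+d)] = (1819/2188) / (841/2434) = 0.83135/0.34552 = 2.40608

2.41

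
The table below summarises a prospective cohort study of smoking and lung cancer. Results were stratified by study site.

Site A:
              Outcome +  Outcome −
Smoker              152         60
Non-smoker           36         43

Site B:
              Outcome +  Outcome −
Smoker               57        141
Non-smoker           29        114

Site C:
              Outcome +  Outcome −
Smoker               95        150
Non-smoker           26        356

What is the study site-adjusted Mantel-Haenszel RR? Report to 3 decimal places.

2.312

RR_MH = Σ(aᵢ·n₀ᵢ/nᵢ) / Σ(cᵢ·n₁ᵢ/nᵢ), with n₁ᵢ = aᵢ+bᵢ (exposed), n₀ᵢ = cᵢ+dᵢ (unexposed), nᵢ = n₁ᵢ+n₀ᵢ.
Stratum 1 (Site A): n₁ = 212, n₀ = 79, n = 291; a·n₀/n = 152·79/291 = 41.2646; c·n₁/n = 36·212/291 = 26.2268
Stratum 2 (Site B): n₁ = 198, n₀ = 143, n = 341; a·n₀/n = 57·143/341 = 23.9032; c·n₁/n = 29·198/341 = 16.8387
Stratum 3 (Site C): n₁ = 245, n₀ = 382, n = 627; a·n₀/n = 95·382/627 = 57.8788; c·n₁/n = 26·245/627 = 10.1595
RR_MH = (41.2646 + 23.9032 + 57.8788) / (26.2268 + 16.8387 + 10.1595) = 123.0466 / 53.2250 = 2.31182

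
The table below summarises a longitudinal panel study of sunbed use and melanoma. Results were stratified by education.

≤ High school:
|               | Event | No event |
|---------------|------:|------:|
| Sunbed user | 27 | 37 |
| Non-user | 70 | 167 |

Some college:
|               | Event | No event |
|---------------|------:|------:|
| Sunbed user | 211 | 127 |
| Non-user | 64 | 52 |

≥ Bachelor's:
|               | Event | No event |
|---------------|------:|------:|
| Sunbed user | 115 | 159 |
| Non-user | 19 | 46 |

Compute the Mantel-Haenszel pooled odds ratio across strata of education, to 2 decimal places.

1.55

OR_MH = Σ(aᵢdᵢ/nᵢ) / Σ(bᵢcᵢ/nᵢ), where nᵢ is the stratum total.
Stratum 1 (≤ High school): n = 301; a·d/n = 27·167/301 = 14.9801; b·c/n = 37·70/301 = 8.6047
Stratum 2 (Some college): n = 454; a·d/n = 211·52/454 = 24.1674; b·c/n = 127·64/454 = 17.9031
Stratum 3 (≥ Bachelor's): n = 339; a·d/n = 115·46/339 = 15.6047; b·c/n = 159·19/339 = 8.9115
OR_MH = (14.9801 + 24.1674 + 15.6047) / (8.6047 + 17.9031 + 8.9115) = 54.7522 / 35.4192 = 1.54583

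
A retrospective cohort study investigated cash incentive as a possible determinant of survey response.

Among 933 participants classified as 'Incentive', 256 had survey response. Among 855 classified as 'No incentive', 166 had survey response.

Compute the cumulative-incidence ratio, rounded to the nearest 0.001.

1.413

From the description: a = 256, b = 677, c = 166, d = 689.
Risk in exposed = 256/933 = 0.27438; risk in unexposed = 166/855 = 0.19415.
RR = 0.27438 / 0.19415 = 1.41324
The risk among the exposed is 1.41 times that among the unexposed.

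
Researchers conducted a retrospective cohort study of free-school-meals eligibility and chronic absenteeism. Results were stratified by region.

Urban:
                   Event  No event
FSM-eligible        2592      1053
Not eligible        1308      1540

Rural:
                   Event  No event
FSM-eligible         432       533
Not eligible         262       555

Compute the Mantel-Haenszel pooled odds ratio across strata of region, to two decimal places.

2.58

OR_MH = Σ(aᵢdᵢ/nᵢ) / Σ(bᵢcᵢ/nᵢ), where nᵢ is the stratum total.
Stratum 1 (Urban): n = 6493; a·d/n = 2592·1540/6493 = 614.7667; b·c/n = 1053·1308/6493 = 212.1244
Stratum 2 (Rural): n = 1782; a·d/n = 432·555/1782 = 134.5455; b·c/n = 533·262/1782 = 78.3648
OR_MH = (614.7667 + 134.5455) / (212.1244 + 78.3648) = 749.3121 / 290.4892 = 2.57948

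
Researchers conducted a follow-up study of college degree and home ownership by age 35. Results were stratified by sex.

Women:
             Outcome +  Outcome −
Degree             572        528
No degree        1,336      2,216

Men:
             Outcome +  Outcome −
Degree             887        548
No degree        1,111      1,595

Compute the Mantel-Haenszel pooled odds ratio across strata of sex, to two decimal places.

OR_MH = Σ(aᵢdᵢ/nᵢ) / Σ(bᵢcᵢ/nᵢ), where nᵢ is the stratum total.
Stratum 1 (Women): n = 4652; a·d/n = 572·2216/4652 = 272.4746; b·c/n = 528·1336/4652 = 151.6354
Stratum 2 (Men): n = 4141; a·d/n = 887·1595/4141 = 341.6482; b·c/n = 548·1111/4141 = 147.0244
OR_MH = (272.4746 + 341.6482) / (151.6354 + 147.0244) = 614.1228 / 298.6598 = 2.05626

2.06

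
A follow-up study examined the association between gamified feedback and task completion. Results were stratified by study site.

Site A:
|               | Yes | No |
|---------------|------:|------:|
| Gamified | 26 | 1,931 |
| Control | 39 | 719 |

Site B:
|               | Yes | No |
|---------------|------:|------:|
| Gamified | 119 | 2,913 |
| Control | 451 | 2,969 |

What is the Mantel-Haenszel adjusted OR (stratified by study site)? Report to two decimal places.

OR_MH = Σ(aᵢdᵢ/nᵢ) / Σ(bᵢcᵢ/nᵢ), where nᵢ is the stratum total.
Stratum 1 (Site A): n = 2715; a·d/n = 26·719/2715 = 6.8855; b·c/n = 1931·39/2715 = 27.7381
Stratum 2 (Site B): n = 6452; a·d/n = 119·2969/6452 = 54.7599; b·c/n = 2913·451/6452 = 203.6210
OR_MH = (6.8855 + 54.7599) / (27.7381 + 203.6210) = 61.6454 / 231.3592 = 0.26645

0.27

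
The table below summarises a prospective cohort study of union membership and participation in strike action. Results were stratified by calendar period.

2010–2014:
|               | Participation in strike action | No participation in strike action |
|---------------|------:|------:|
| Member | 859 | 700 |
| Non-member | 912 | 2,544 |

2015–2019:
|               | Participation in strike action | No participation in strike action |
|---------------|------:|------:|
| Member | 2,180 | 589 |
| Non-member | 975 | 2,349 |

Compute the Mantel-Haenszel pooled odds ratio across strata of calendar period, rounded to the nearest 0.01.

5.76

OR_MH = Σ(aᵢdᵢ/nᵢ) / Σ(bᵢcᵢ/nᵢ), where nᵢ is the stratum total.
Stratum 1 (2010–2014): n = 5015; a·d/n = 859·2544/5015 = 435.7519; b·c/n = 700·912/5015 = 127.2981
Stratum 2 (2015–2019): n = 6093; a·d/n = 2180·2349/6093 = 840.4431; b·c/n = 589·975/6093 = 94.2516
OR_MH = (435.7519 + 840.4431) / (127.2981 + 94.2516) = 1276.1951 / 221.5497 = 5.76031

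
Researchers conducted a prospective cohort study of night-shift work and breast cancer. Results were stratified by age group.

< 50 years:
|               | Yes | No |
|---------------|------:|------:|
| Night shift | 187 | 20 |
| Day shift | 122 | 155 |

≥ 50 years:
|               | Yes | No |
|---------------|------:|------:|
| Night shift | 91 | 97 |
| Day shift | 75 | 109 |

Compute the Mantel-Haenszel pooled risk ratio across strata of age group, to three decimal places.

1.688

RR_MH = Σ(aᵢ·n₀ᵢ/nᵢ) / Σ(cᵢ·n₁ᵢ/nᵢ), with n₁ᵢ = aᵢ+bᵢ (exposed), n₀ᵢ = cᵢ+dᵢ (unexposed), nᵢ = n₁ᵢ+n₀ᵢ.
Stratum 1 (< 50 years): n₁ = 207, n₀ = 277, n = 484; a·n₀/n = 187·277/484 = 107.0227; c·n₁/n = 122·207/484 = 52.1777
Stratum 2 (≥ 50 years): n₁ = 188, n₀ = 184, n = 372; a·n₀/n = 91·184/372 = 45.0108; c·n₁/n = 75·188/372 = 37.9032
RR_MH = (107.0227 + 45.0108) / (52.1777 + 37.9032) = 152.0335 / 90.0809 = 1.68774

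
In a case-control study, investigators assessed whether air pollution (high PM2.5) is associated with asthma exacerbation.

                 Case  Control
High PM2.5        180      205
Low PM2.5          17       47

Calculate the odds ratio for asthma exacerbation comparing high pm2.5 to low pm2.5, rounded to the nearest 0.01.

Cells: a = 180, b = 205, c = 17, d = 47.
OR = (a·d)/(b·c) = (180 × 47) / (205 × 17) = 8460 / 3485 = 2.42755
The odds of asthma exacerbation are about 2.43 times as high in the high pm2.5 group.

2.43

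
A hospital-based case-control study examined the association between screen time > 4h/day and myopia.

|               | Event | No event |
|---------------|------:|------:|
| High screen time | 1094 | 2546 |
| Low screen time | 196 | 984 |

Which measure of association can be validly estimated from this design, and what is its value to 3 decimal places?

Cells: a = 1094, b = 2546, c = 196, d = 984.
This is a hospital-based case-control study: participants were sampled on outcome status, so risks in the source population cannot be estimated directly — relative risk is not valid here. The odds ratio is the appropriate measure.
OR = (a·d)/(b·c) = (1094 × 984) / (2546 × 196) = 1076496 / 499016 = 2.15724

2.157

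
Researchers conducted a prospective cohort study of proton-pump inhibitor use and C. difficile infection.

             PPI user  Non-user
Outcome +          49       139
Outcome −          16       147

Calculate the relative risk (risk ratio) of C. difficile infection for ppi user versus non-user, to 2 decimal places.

Reading the table with exposure as columns: a = 49 (PPI user, case), b = 16 (PPI user, non-case), c = 139 (Non-user, case), d = 147.
Risk in exposed = 49/65 = 0.75385; risk in unexposed = 139/286 = 0.48601.
RR = 0.75385 / 0.48601 = 1.55108
The risk among the exposed is 1.55 times that among the unexposed.

1.55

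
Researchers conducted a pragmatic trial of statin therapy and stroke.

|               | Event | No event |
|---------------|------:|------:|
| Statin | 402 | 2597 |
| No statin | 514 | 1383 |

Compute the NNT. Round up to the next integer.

Risk in treated group = 402/2999 = 0.13404; risk in control = 514/1897 = 0.27095.
Absolute risk reduction = 0.27095 − 0.13404 = 0.13691
NNT = 1 / ARR = 1 / 0.13691 = 7.304 → round up → 8

8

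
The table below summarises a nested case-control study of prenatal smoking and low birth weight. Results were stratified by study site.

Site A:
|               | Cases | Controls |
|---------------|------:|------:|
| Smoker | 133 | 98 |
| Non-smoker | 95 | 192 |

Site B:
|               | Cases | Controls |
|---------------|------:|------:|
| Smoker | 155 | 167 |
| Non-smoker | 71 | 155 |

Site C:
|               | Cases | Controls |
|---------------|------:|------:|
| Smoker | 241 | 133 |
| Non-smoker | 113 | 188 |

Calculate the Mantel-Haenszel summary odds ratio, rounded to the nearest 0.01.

2.59

OR_MH = Σ(aᵢdᵢ/nᵢ) / Σ(bᵢcᵢ/nᵢ), where nᵢ is the stratum total.
Stratum 1 (Site A): n = 518; a·d/n = 133·192/518 = 49.2973; b·c/n = 98·95/518 = 17.9730
Stratum 2 (Site B): n = 548; a·d/n = 155·155/548 = 43.8412; b·c/n = 167·71/548 = 21.6369
Stratum 3 (Site C): n = 675; a·d/n = 241·188/675 = 67.1230; b·c/n = 133·113/675 = 22.2652
OR_MH = (49.2973 + 43.8412 + 67.1230) / (17.9730 + 21.6369 + 22.2652) = 160.2615 / 61.8750 = 2.59008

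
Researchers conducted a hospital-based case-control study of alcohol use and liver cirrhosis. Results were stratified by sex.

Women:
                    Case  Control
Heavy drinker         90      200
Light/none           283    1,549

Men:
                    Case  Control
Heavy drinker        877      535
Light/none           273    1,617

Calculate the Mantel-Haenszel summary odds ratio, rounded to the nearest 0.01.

OR_MH = Σ(aᵢdᵢ/nᵢ) / Σ(bᵢcᵢ/nᵢ), where nᵢ is the stratum total.
Stratum 1 (Women): n = 2122; a·d/n = 90·1549/2122 = 65.6975; b·c/n = 200·283/2122 = 26.6730
Stratum 2 (Men): n = 3302; a·d/n = 877·1617/3302 = 429.4697; b·c/n = 535·273/3302 = 44.2323
OR_MH = (65.6975 + 429.4697) / (26.6730 + 44.2323) = 495.1672 / 70.9052 = 6.98351

6.98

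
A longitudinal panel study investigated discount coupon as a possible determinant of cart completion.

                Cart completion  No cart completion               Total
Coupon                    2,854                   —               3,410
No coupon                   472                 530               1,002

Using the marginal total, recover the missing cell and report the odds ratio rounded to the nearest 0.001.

The missing cell is in the exposed row: 3410 − 2854 = 556.
So a = 2854, b = 556, c = 472, d = 530.
OR = (a·d)/(b·c) = (2854 × 530) / (556 × 472) = 1512620 / 262432 = 5.76386

5.764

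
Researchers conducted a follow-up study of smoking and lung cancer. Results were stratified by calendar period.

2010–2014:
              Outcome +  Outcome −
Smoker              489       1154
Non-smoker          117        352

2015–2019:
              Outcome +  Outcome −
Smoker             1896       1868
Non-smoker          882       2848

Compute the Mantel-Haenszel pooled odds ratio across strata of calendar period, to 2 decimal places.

OR_MH = Σ(aᵢdᵢ/nᵢ) / Σ(bᵢcᵢ/nᵢ), where nᵢ is the stratum total.
Stratum 1 (2010–2014): n = 2112; a·d/n = 489·352/2112 = 81.5000; b·c/n = 1154·117/2112 = 63.9290
Stratum 2 (2015–2019): n = 7494; a·d/n = 1896·2848/7494 = 720.5508; b·c/n = 1868·882/7494 = 219.8527
OR_MH = (81.5000 + 720.5508) / (63.9290 + 219.8527) = 802.0508 / 283.7817 = 2.82630

2.83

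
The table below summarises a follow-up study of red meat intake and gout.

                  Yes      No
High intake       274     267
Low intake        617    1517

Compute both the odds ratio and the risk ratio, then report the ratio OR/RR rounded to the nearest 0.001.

Cells: a = 274, b = 267, c = 617, d = 1517.
OR = (274·1517)/(267·617) = 415658/164739 = 2.52313
Risk in exposed = 274/541 = 0.50647; risk in unexposed = 617/2134 = 0.28913; RR = 1.75171
OR/RR = 2.52313 / 1.75171 = 1.44038
The outcome is not rare, so the OR lies further from 1 than the RR.

1.440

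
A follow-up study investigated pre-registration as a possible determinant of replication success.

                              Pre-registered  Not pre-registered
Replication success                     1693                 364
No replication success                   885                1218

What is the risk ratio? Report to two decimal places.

2.85

Reading the table with exposure as columns: a = 1693 (Pre-registered, case), b = 885 (Pre-registered, non-case), c = 364 (Not pre-registered, case), d = 1218.
Risk in exposed = 1693/2578 = 0.65671; risk in unexposed = 364/1582 = 0.23009.
RR = 0.65671 / 0.23009 = 2.85417
The risk among the exposed is 2.85 times that among the unexposed.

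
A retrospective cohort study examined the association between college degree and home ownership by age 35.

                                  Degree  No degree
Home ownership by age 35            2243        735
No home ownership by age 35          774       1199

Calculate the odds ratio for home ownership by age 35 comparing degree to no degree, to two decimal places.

4.73

Reading the table with exposure as columns: a = 2243 (Degree, case), b = 774 (Degree, non-case), c = 735 (No degree, case), d = 1199.
OR = (a·d)/(b·c) = (2243 × 1199) / (774 × 735) = 2689357 / 568890 = 4.72738
The odds of home ownership by age 35 are about 4.73 times as high in the degree group.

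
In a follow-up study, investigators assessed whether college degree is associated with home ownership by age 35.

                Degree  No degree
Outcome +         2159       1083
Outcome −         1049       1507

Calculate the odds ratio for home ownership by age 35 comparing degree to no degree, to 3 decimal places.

2.864

Reading the table with exposure as columns: a = 2159 (Degree, case), b = 1049 (Degree, non-case), c = 1083 (No degree, case), d = 1507.
OR = (a·d)/(b·c) = (2159 × 1507) / (1049 × 1083) = 3253613 / 1136067 = 2.86393
The odds of home ownership by age 35 are about 2.86 times as high in the degree group.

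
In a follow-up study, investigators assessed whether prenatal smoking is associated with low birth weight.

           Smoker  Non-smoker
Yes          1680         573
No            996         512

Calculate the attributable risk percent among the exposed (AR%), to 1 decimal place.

Reading the table with exposure as columns: a = 1680 (Smoker, case), b = 996 (Smoker, non-case), c = 573 (Non-smoker, case), d = 512.
Risk in exposed = 1680/2676 = 0.62780; risk in unexposed = 573/1085 = 0.52811.
RR = 0.62780/0.52811 = 1.18877
AR% = (RR − 1)/RR × 100 = (1.18877 − 1)/1.18877 × 100 = 15.8795%

15.9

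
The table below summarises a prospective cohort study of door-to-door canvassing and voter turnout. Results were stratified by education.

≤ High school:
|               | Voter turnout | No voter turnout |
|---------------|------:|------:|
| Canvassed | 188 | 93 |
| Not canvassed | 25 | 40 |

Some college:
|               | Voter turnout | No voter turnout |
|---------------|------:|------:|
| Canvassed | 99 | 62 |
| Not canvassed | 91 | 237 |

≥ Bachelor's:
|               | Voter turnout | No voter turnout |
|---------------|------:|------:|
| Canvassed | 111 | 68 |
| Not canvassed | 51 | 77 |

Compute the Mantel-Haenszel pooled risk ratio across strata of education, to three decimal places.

1.850

RR_MH = Σ(aᵢ·n₀ᵢ/nᵢ) / Σ(cᵢ·n₁ᵢ/nᵢ), with n₁ᵢ = aᵢ+bᵢ (exposed), n₀ᵢ = cᵢ+dᵢ (unexposed), nᵢ = n₁ᵢ+n₀ᵢ.
Stratum 1 (≤ High school): n₁ = 281, n₀ = 65, n = 346; a·n₀/n = 188·65/346 = 35.3179; c·n₁/n = 25·281/346 = 20.3035
Stratum 2 (Some college): n₁ = 161, n₀ = 328, n = 489; a·n₀/n = 99·328/489 = 66.4049; c·n₁/n = 91·161/489 = 29.9611
Stratum 3 (≥ Bachelor's): n₁ = 179, n₀ = 128, n = 307; a·n₀/n = 111·128/307 = 46.2801; c·n₁/n = 51·179/307 = 29.7362
RR_MH = (35.3179 + 66.4049 + 46.2801) / (20.3035 + 29.9611 + 29.7362) = 148.0030 / 80.0008 = 1.85002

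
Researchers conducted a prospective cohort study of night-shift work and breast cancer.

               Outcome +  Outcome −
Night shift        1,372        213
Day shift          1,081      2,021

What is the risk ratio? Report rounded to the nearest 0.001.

Cells: a = 1372, b = 213, c = 1081, d = 2021.
Risk in exposed = 1372/1585 = 0.86562; risk in unexposed = 1081/3102 = 0.34848.
RR = 0.86562 / 0.34848 = 2.48394
The risk among the exposed is 2.48 times that among the unexposed.

2.484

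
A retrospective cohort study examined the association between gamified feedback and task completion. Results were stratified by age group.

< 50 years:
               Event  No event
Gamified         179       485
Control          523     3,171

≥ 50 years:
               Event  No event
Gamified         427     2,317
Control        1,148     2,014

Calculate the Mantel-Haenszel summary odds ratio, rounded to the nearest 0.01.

0.54

OR_MH = Σ(aᵢdᵢ/nᵢ) / Σ(bᵢcᵢ/nᵢ), where nᵢ is the stratum total.
Stratum 1 (< 50 years): n = 4358; a·d/n = 179·3171/4358 = 130.2453; b·c/n = 485·523/4358 = 58.2045
Stratum 2 (≥ 50 years): n = 5906; a·d/n = 427·2014/5906 = 145.6109; b·c/n = 2317·1148/5906 = 450.3752
OR_MH = (130.2453 + 145.6109) / (58.2045 + 450.3752) = 275.8562 / 508.5797 = 0.54241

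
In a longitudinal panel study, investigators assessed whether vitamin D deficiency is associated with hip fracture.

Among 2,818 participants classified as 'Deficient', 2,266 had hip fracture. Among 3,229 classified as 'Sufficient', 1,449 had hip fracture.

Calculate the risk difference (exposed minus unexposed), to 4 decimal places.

0.3554

From the description: a = 2266, b = 552, c = 1449, d = 1780.
Risk in exposed = 2266/2818 = 0.804116; risk in unexposed = 1449/3229 = 0.448746.
Risk difference = 0.804116 − 0.448746 = 0.355371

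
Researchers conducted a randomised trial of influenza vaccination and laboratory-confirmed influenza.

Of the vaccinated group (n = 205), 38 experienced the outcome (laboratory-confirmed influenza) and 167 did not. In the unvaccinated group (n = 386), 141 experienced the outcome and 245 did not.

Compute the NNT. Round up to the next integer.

Risk in treated group = 38/205 = 0.18537; risk in control = 141/386 = 0.36528.
Absolute risk reduction = 0.36528 − 0.18537 = 0.17992
NNT = 1 / ARR = 1 / 0.17992 = 5.558 → round up → 6

6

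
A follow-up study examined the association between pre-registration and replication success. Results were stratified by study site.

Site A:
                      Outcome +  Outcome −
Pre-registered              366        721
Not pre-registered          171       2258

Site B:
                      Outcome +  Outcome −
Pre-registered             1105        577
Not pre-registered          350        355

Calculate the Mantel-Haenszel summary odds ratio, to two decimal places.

3.34

OR_MH = Σ(aᵢdᵢ/nᵢ) / Σ(bᵢcᵢ/nᵢ), where nᵢ is the stratum total.
Stratum 1 (Site A): n = 3516; a·d/n = 366·2258/3516 = 235.0478; b·c/n = 721·171/3516 = 35.0657
Stratum 2 (Site B): n = 2387; a·d/n = 1105·355/2387 = 164.3381; b·c/n = 577·350/2387 = 84.6041
OR_MH = (235.0478 + 164.3381) / (35.0657 + 84.6041) = 399.3859 / 119.6698 = 3.33740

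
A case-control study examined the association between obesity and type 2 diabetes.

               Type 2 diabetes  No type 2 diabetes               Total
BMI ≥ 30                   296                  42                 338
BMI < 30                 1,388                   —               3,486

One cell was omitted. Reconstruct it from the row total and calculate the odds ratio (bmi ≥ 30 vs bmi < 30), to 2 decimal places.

The missing cell is in the unexposed row: 3486 − 1388 = 2098.
So a = 296, b = 42, c = 1388, d = 2098.
OR = (a·d)/(b·c) = (296 × 2098) / (42 × 1388) = 621008 / 58296 = 10.65267

10.65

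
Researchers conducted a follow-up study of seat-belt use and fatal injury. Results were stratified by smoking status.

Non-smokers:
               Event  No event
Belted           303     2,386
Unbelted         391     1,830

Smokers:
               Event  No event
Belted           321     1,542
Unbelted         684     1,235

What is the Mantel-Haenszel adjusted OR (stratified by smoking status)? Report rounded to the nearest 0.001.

0.464

OR_MH = Σ(aᵢdᵢ/nᵢ) / Σ(bᵢcᵢ/nᵢ), where nᵢ is the stratum total.
Stratum 1 (Non-smokers): n = 4910; a·d/n = 303·1830/4910 = 112.9308; b·c/n = 2386·391/4910 = 190.0053
Stratum 2 (Smokers): n = 3782; a·d/n = 321·1235/3782 = 104.8215; b·c/n = 1542·684/3782 = 278.8810
OR_MH = (112.9308 + 104.8215) / (190.0053 + 278.8810) = 217.7523 / 468.8863 = 0.46440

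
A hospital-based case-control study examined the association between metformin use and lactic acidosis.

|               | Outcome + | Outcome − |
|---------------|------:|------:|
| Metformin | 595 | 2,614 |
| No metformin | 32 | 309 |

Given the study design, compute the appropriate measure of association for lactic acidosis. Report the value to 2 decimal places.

2.20

Cells: a = 595, b = 2614, c = 32, d = 309.
This is a hospital-based case-control study: participants were sampled on outcome status, so risks in the source population cannot be estimated directly — relative risk is not valid here. The odds ratio is the appropriate measure.
OR = (a·d)/(b·c) = (595 × 309) / (2614 × 32) = 183855 / 83648 = 2.19796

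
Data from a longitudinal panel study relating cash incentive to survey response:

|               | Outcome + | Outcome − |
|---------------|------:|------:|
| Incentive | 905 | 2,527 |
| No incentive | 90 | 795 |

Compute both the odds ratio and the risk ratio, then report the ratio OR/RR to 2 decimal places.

1.22

Cells: a = 905, b = 2527, c = 90, d = 795.
OR = (905·795)/(2527·90) = 719475/227430 = 3.16350
Risk in exposed = 905/3432 = 0.26369; risk in unexposed = 90/885 = 0.10169; RR = 2.59300
OR/RR = 3.16350 / 2.59300 = 1.22002
The outcome is not rare, so the OR lies further from 1 than the RR.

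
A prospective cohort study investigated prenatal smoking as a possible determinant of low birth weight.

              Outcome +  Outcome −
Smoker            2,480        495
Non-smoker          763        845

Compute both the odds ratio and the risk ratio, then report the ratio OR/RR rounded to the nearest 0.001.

3.158

Cells: a = 2480, b = 495, c = 763, d = 845.
OR = (2480·845)/(495·763) = 2095600/377685 = 5.54854
Risk in exposed = 2480/2975 = 0.83361; risk in unexposed = 763/1608 = 0.47450; RR = 1.75682
OR/RR = 5.54854 / 1.75682 = 3.15829
The outcome is not rare, so the OR lies further from 1 than the RR.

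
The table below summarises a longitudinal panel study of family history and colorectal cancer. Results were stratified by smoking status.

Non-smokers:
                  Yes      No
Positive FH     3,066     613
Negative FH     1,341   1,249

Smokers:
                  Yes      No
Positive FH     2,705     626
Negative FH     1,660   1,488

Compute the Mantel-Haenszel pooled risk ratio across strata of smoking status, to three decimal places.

1.573

RR_MH = Σ(aᵢ·n₀ᵢ/nᵢ) / Σ(cᵢ·n₁ᵢ/nᵢ), with n₁ᵢ = aᵢ+bᵢ (exposed), n₀ᵢ = cᵢ+dᵢ (unexposed), nᵢ = n₁ᵢ+n₀ᵢ.
Stratum 1 (Non-smokers): n₁ = 3679, n₀ = 2590, n = 6269; a·n₀/n = 3066·2590/6269 = 1266.6996; c·n₁/n = 1341·3679/6269 = 786.9738
Stratum 2 (Smokers): n₁ = 3331, n₀ = 3148, n = 6479; a·n₀/n = 2705·3148/6479 = 1314.2985; c·n₁/n = 1660·3331/6479 = 853.4434
RR_MH = (1266.6996 + 1314.2985) / (786.9738 + 853.4434) = 2580.9981 / 1640.4173 = 1.57338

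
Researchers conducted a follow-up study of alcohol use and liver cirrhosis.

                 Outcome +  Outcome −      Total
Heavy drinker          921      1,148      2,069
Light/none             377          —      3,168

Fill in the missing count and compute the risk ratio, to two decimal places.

The missing cell is in the unexposed row: 3168 − 377 = 2791.
So a = 921, b = 1148, c = 377, d = 2791.
RR = [a/(a+b)] / [c/(c+d)] = (921/2069) / (377/3168) = 0.44514/0.11900 = 3.74061

3.74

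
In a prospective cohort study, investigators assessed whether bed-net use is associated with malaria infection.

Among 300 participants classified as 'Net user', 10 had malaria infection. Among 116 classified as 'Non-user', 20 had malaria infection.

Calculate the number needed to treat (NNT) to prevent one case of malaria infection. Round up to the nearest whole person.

8

Risk in treated group = 10/300 = 0.03333; risk in control = 20/116 = 0.17241.
Absolute risk reduction = 0.17241 − 0.03333 = 0.13908
NNT = 1 / ARR = 1 / 0.13908 = 7.190 → round up → 8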